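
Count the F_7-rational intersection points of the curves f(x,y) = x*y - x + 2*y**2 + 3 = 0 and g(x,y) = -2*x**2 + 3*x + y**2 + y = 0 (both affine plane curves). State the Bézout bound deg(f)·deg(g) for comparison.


Common zeros: ∅; count = 0; Bézout bound = 4.

deg(f) = 2, deg(g) = 2, so Bézout bound = 4.
Scan x ∈ F_7. For each x, list the y ∈ F_7 with f(x, y) ≡ 0 and those with g(x, y) ≡ 0 (mod 7); the common zeros in that column are the intersection.
  x = 0: f ≡ 0 at y ∈ {3, 4}; g ≡ 0 at y ∈ {0, 6}; common: ∅.
  x = 1: f ≡ 0 at y ∈ ∅; g ≡ 0 at y ∈ {2, 4}; common: ∅.
  x = 2: f ≡ 0 at y ∈ ∅; g ≡ 0 at y ∈ {1, 5}; common: ∅.
  x = 3: f ≡ 0 at y ∈ {0, 2}; g ≡ 0 at y ∈ {1, 5}; common: ∅.
  x = 4: f ≡ 0 at y ∈ ∅; g ≡ 0 at y ∈ {2, 4}; common: ∅.
  x = 5: f ≡ 0 at y ∈ ∅; g ≡ 0 at y ∈ {0, 6}; common: ∅.
  x = 6: f ≡ 0 at y ∈ {5, 6}; g ≡ 0 at y ∈ {3}; common: ∅.
Collecting: common zeros = ∅, so the count is 0.
Comparison with the Bézout bound: 0 ≤ 4 = deg(f)·deg(g), as expected for curves with no common component (the affine F_7-count falls short of the bound because intersections may lie at infinity, over extension fields, or carry multiplicity).


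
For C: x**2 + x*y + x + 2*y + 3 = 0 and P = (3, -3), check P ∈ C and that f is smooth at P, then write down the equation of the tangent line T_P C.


Tangent line at P: 4*x + 5*y + 3 = 0.

Step 1: f(3, -3) = 0, so P lies on C.
Step 2: partial derivatives
  f_x(x, y) = 2*x + y + 1, f_y(x, y) = x + 2.
  f_x(P) = 4, f_y(P) = 5 (gradient nonzero, so P is smooth).
Step 3: tangent line at P: 4·(x − 3) + 5·(y − -3) = 0.
Expanding: 4*x + 5*y + 3 = 0.


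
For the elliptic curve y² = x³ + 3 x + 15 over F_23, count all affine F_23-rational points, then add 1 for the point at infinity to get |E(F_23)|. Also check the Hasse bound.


Affine points = {(2, 11), (2, 12), (9, 9), (9, 14), (12, 10), (12, 13), (14, 8), (14, 15), (15, 10), (15, 13), (18, 6), (18, 17), (19, 10), (19, 13), (20, 5), (20, 18), (21, 1), (21, 22)}; affine count = 18; |E(F_23)| = 19.

Discriminant check: Δ ∝ 4a³ + 27b² = 4·3³ + 27·15² = 4·27 + 27·225 ≡ 19 (mod 23). Nonzero ⇒ E is nonsingular.
For each x ∈ F_23, compute rhs = x³ + 3·x + 15 mod 23, then count y ∈ F_23 with y² ≡ rhs.
  x = 0: rhs = 15, matching y values: none (0 points).
  x = 1: rhs = 19, matching y values: none (0 points).
  x = 2: rhs = 6, matching y values: 11, 12 (2 points).
  x = 3: rhs = 5, matching y values: none (0 points).
  x = 4: rhs = 22, matching y values: none (0 points).
  x = 5: rhs = 17, matching y values: none (0 points).
  x = 6: rhs = 19, matching y values: none (0 points).
  x = 7: rhs = 11, matching y values: none (0 points).
  x = 8: rhs = 22, matching y values: none (0 points).
  x = 9: rhs = 12, matching y values: 9, 14 (2 points).
  x = 10: rhs = 10, matching y values: none (0 points).
  x = 11: rhs = 22, matching y values: none (0 points).
  x = 12: rhs = 8, matching y values: 10, 13 (2 points).
  x = 13: rhs = 20, matching y values: none (0 points).
  x = 14: rhs = 18, matching y values: 8, 15 (2 points).
  x = 15: rhs = 8, matching y values: 10, 13 (2 points).
  x = 16: rhs = 19, matching y values: none (0 points).
  x = 17: rhs = 11, matching y values: none (0 points).
  x = 18: rhs = 13, matching y values: 6, 17 (2 points).
  x = 19: rhs = 8, matching y values: 10, 13 (2 points).
  x = 20: rhs = 2, matching y values: 5, 18 (2 points).
  x = 21: rhs = 1, matching y values: 1, 22 (2 points).
  x = 22: rhs = 11, matching y values: none (0 points).
Total affine count: 18.
Full point count |E(F_23)| = 18 + 1 = 19.
Hasse bound: |19 − (23+1)| = |-5| = 5 ≤ 2√23 ≈ 9.5917 ✓.


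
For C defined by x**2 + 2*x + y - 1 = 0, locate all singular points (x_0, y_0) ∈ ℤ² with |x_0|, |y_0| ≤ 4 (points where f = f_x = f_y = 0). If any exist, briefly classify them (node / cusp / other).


No singular points in the scanned grid; C is smooth there.

Compute partial derivatives:
  f_x = 2*x + 2.
  f_y = 1.
f_y = 1 is a nonzero constant, so f_y never vanishes: no point (x, y) can satisfy f = f_x = f_y = 0. In particular no (x, y) ∈ {−4, ..., 4}² is singular; the curve is smooth.


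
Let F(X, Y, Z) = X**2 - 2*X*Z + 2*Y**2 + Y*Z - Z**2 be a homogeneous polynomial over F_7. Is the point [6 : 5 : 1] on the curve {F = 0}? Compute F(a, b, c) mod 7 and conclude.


F(6,5,1) ≡ 1 (mod 7); P is NOT on the curve.

Evaluate F(6, 5, 1) term-by-term (mod 7).
  X**2 ↦ 1·36·1·1 = 36
  -2*X*Z ↦ -2·6·1·1 = -12
  2*Y**2 ↦ 2·1·25·1 = 50
  Y*Z ↦ 1·1·5·1 = 5
  -Z**2 ↦ -1·1·1·1 = -1
Sum: F(6, 5, 1) = (36) + (-12) + (50) + (5) + (-1) = 78.
Reducing mod 7: 78 ≡ 1 (mod 7).
Since F(a, b, c) ≡ 1 ≠ 0 (mod 7), P does NOT lie on the curve.


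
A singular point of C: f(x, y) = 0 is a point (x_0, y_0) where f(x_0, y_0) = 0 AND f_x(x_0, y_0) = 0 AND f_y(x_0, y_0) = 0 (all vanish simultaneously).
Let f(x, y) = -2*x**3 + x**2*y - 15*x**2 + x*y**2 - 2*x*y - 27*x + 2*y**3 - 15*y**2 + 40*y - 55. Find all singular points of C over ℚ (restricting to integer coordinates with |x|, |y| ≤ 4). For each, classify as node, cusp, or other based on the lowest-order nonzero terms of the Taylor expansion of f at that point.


Singular points: {(-2, 3)}; classification: cusp.

Compute partial derivatives:
  f_x = -6*x**2 + 2*x*y - 30*x + y**2 - 2*y - 27.
  f_y = x**2 + 2*x*y - 2*x + 6*y**2 - 30*y + 40.
Scan x_0 ∈ {−4, ..., 4}. For each x_0, f_y(x_0, y) is a polynomial in y; find its integer roots y ∈ {−4, ..., 4}, then test f_x and f at those candidates.
  x = -4: f_y(-4, y) = 6*y**2 - 38*y + 64; no integer root y with |y| ≤ 4.
  x = -3: f_y(-3, y) = 6*y**2 - 36*y + 55; no integer root y with |y| ≤ 4.
  x = -2: f_y(-2, y) = 6*y**2 - 34*y + 48; vanishes at y ∈ {3}. (-2, 3): f_x = 0, f = 0 — SINGULAR.
  x = -1: f_y(-1, y) = 6*y**2 - 32*y + 43; no integer root y with |y| ≤ 4.
  x = 0: f_y(0, y) = 6*y**2 - 30*y + 40; no integer root y with |y| ≤ 4.
  x = 1: f_y(1, y) = 6*y**2 - 28*y + 39; no integer root y with |y| ≤ 4.
  x = 2: f_y(2, y) = 6*y**2 - 26*y + 40; no integer root y with |y| ≤ 4.
  x = 3: f_y(3, y) = 6*y**2 - 24*y + 43; no integer root y with |y| ≤ 4.
  x = 4: f_y(4, y) = 6*y**2 - 22*y + 48; no integer root y with |y| ≤ 4.
Only singular point on the grid: (-2, 3).
Classify: substitute x = -2 + u, y = 3 + v and expand: f = -2*u**3 + u**2*v + u*v**2 + 2*v**3 + v**2.
No constant or linear terms (consistent with a singular point). Quadratic part: v**2. Cubic part: -2*u**3 + u**2*v + u*v**2 + 2*v**3.
The quadratic part v**2 is a perfect square, so there is a single (double) tangent line v = 0, i.e. y = 3. Restricting the cubic part to that line (v = 0) leaves -2*u**3 ≠ 0, so f is not divisible by v and the branch is v² ≈ 2*u**3 to lowest order — this is a cusp.
Classification: cusp.


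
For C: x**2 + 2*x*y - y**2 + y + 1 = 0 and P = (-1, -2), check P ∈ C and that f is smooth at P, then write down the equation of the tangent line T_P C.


Tangent line at P: -6*x + 3*y = 0.

Step 1: f(-1, -2) = 0, so P lies on C.
Step 2: partial derivatives
  f_x(x, y) = 2*x + 2*y, f_y(x, y) = 2*x - 2*y + 1.
  f_x(P) = -6, f_y(P) = 3 (gradient nonzero, so P is smooth).
Step 3: tangent line at P: -6·(x − -1) + 3·(y − -2) = 0.
Expanding: -6*x + 3*y = 0.


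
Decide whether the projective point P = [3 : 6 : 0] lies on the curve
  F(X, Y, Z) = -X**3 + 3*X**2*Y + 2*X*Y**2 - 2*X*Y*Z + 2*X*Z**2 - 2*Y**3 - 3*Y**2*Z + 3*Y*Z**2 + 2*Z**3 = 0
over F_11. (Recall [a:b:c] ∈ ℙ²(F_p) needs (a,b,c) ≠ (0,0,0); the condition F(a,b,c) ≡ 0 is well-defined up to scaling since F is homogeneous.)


F(3,6,0) ≡ 7 (mod 11); P is NOT on the curve.

Evaluate F(3, 6, 0) term-by-term (mod 11).
  -X**3 ↦ -1·27·1·1 = -27
  3*X**2*Y ↦ 3·9·6·1 = 162
  2*X*Y**2 ↦ 2·3·36·1 = 216
  -2*X*Y*Z ↦ -2·3·6·0 = 0
  2*X*Z**2 ↦ 2·3·1·0 = 0
  -2*Y**3 ↦ -2·1·216·1 = -432
  -3*Y**2*Z ↦ -3·1·36·0 = 0
  3*Y*Z**2 ↦ 3·1·6·0 = 0
  2*Z**3 ↦ 2·1·1·0 = 0
Sum: F(3, 6, 0) = (-27) + (162) + (216) + (0) + (0) + (-432) + (0) + (0) + (0) = -81.
Reducing mod 11: -81 ≡ 7 (mod 11).
Since F(a, b, c) ≡ 7 ≠ 0 (mod 11), P does NOT lie on the curve.


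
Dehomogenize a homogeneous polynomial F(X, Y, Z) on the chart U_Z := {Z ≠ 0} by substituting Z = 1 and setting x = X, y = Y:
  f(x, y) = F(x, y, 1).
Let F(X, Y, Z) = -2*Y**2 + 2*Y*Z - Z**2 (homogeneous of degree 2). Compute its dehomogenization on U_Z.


f(x, y) = -2*y**2 + 2*y - 1

On U_Z we set Z = 1. Each monomial c·X^i·Y^j·Z^k in F becomes c·x^i·y^j·1^k = c·x^i·y^j.
Substituting Z = 1: F(X, Y, 1) = -2*y**2 + 2*y - 1.
Note: deg(f) ≤ deg(F) = 2; strict inequality happens when F is divisible by Z (lost terms).


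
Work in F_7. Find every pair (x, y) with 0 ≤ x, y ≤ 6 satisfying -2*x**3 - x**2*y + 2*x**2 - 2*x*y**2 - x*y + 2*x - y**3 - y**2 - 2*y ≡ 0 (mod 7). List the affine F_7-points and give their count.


Affine F_7-points: {(0, 0), (0, 3), (1, 4), (2, 5), (2, 6), (5, 6), (6, 1)}; count = 7.

For each of the 49 pairs (x, y) ∈ F_7², evaluate f(x, y) mod 7. Record the zeros.
  x = 0: [0↦0, 1↦3, 2↦5, 3↦0, 4↦3, 5↦1, 6↦2]  zeros at y ∈ {0, 3}
  x = 1: [0↦2, 1↦1, 2↦2, 3↦6, 4↦0, 5↦6, 6↦4]  zeros at y ∈ {4}
  x = 2: [0↦3, 1↦3, 2↦1, 3↦5, 4↦2, 5↦0, 6↦0]  zeros at y ∈ {5, 6}
  x = 3: [0↦5, 1↦4, 2↦4, 3↦6, 4↦4, 5↦6, 6↦6]  zeros at y ∈ ∅
  x = 4: [0↦3, 1↦6, 2↦6, 3↦4, 4↦1, 5↦5, 6↦3]  zeros at y ∈ ∅
  x = 5: [0↦6, 1↦4, 2↦2, 3↦1, 4↦2, 5↦6, 6↦0]  zeros at y ∈ {6}
  x = 6: [0↦2, 1↦0, 2↦1, 3↦6, 4↦2, 5↦4, 6↦6]  zeros at y ∈ {1}
Collecting zeros: affine points = {(0, 0), (0, 3), (1, 4), (2, 5), (2, 6), (5, 6), (6, 1)}.
Total count |C(F_7)_aff| = 7.


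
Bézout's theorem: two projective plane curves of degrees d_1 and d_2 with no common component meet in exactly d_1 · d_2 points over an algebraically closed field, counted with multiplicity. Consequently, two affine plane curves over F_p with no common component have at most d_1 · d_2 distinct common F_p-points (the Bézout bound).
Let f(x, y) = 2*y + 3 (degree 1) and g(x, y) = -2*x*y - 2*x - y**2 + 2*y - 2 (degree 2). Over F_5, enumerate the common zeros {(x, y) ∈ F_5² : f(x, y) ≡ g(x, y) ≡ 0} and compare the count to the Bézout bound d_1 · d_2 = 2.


Common zeros: {(1, 1)}; count = 1; Bézout bound = 2.

deg(f) = 1, deg(g) = 2, so Bézout bound = 2.
Scan x ∈ F_5. For each x, list the y ∈ F_5 with f(x, y) ≡ 0 and those with g(x, y) ≡ 0 (mod 5); the common zeros in that column are the intersection.
  x = 0: f ≡ 0 at y ∈ {1}; g ≡ 0 at y ∈ {3, 4}; common: ∅.
  x = 1: f ≡ 0 at y ∈ {1}; g ≡ 0 at y ∈ {1, 4}; common: {1}.
  x = 2: f ≡ 0 at y ∈ {1}; g ≡ 0 at y ∈ {4}; common: ∅.
  x = 3: f ≡ 0 at y ∈ {1}; g ≡ 0 at y ∈ {2, 4}; common: ∅.
  x = 4: f ≡ 0 at y ∈ {1}; g ≡ 0 at y ∈ {0, 4}; common: ∅.
Collecting: common zeros = {(1, 1)}, so the count is 1.
Comparison with the Bézout bound: 1 ≤ 2 = deg(f)·deg(g), as expected for curves with no common component (the affine F_5-count falls short of the bound because intersections may lie at infinity, over extension fields, or carry multiplicity).


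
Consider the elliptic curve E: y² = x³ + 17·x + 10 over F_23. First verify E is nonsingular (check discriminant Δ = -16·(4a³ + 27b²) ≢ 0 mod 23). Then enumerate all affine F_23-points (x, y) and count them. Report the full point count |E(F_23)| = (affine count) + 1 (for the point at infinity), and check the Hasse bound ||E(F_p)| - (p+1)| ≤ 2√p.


Affine points = {(2, 11), (2, 12), (4, 2), (4, 21), (5, 6), (5, 17), (6, 11), (6, 12), (7, 9), (7, 14), (9, 8), (9, 15), (13, 6), (13, 17), (14, 5), (14, 18), (15, 11), (15, 12), (16, 10), (16, 13), (19, 4), (19, 19), (20, 1), (20, 22)}; affine count = 24; |E(F_23)| = 25.

Discriminant check: Δ ∝ 4a³ + 27b² = 4·17³ + 27·10² = 4·4913 + 27·100 ≡ 19 (mod 23). Nonzero ⇒ E is nonsingular.
For each x ∈ F_23, compute rhs = x³ + 17·x + 10 mod 23, then count y ∈ F_23 with y² ≡ rhs.
  x = 0: rhs = 10, matching y values: none (0 points).
  x = 1: rhs = 5, matching y values: none (0 points).
  x = 2: rhs = 6, matching y values: 11, 12 (2 points).
  x = 3: rhs = 19, matching y values: none (0 points).
  x = 4: rhs = 4, matching y values: 2, 21 (2 points).
  x = 5: rhs = 13, matching y values: 6, 17 (2 points).
  x = 6: rhs = 6, matching y values: 11, 12 (2 points).
  x = 7: rhs = 12, matching y values: 9, 14 (2 points).
  x = 8: rhs = 14, matching y values: none (0 points).
  x = 9: rhs = 18, matching y values: 8, 15 (2 points).
  x = 10: rhs = 7, matching y values: none (0 points).
  x = 11: rhs = 10, matching y values: none (0 points).
  x = 12: rhs = 10, matching y values: none (0 points).
  x = 13: rhs = 13, matching y values: 6, 17 (2 points).
  x = 14: rhs = 2, matching y values: 5, 18 (2 points).
  x = 15: rhs = 6, matching y values: 11, 12 (2 points).
  x = 16: rhs = 8, matching y values: 10, 13 (2 points).
  x = 17: rhs = 14, matching y values: none (0 points).
  x = 18: rhs = 7, matching y values: none (0 points).
  x = 19: rhs = 16, matching y values: 4, 19 (2 points).
  x = 20: rhs = 1, matching y values: 1, 22 (2 points).
  x = 21: rhs = 14, matching y values: none (0 points).
  x = 22: rhs = 15, matching y values: none (0 points).
Total affine count: 24.
Full point count |E(F_23)| = 24 + 1 = 25.
Hasse bound: |25 − (23+1)| = |1| = 1 ≤ 2√23 ≈ 9.5917 ✓.


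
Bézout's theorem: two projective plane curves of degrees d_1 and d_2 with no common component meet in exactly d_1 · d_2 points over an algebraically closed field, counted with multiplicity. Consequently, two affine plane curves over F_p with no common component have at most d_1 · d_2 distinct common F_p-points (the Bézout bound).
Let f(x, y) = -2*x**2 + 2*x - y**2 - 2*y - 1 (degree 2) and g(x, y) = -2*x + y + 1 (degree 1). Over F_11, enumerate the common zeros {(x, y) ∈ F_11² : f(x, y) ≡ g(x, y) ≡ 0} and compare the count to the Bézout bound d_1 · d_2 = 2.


Common zeros: {(0, 10), (4, 7)}; count = 2; Bézout bound = 2.

deg(f) = 2, deg(g) = 1, so Bézout bound = 2.
Scan x ∈ F_11. For each x, list the y ∈ F_11 with f(x, y) ≡ 0 and those with g(x, y) ≡ 0 (mod 11); the common zeros in that column are the intersection.
  x = 0: f ≡ 0 at y ∈ {10}; g ≡ 0 at y ∈ {10}; common: {10}.
  x = 1: f ≡ 0 at y ∈ {10}; g ≡ 0 at y ∈ {1}; common: ∅.
  x = 2: f ≡ 0 at y ∈ ∅; g ≡ 0 at y ∈ {3}; common: ∅.
  x = 3: f ≡ 0 at y ∈ ∅; g ≡ 0 at y ∈ {5}; common: ∅.
  x = 4: f ≡ 0 at y ∈ {2, 7}; g ≡ 0 at y ∈ {7}; common: {7}.
  x = 5: f ≡ 0 at y ∈ {1, 8}; g ≡ 0 at y ∈ {9}; common: ∅.
  x = 6: f ≡ 0 at y ∈ ∅; g ≡ 0 at y ∈ {0}; common: ∅.
  x = 7: f ≡ 0 at y ∈ {1, 8}; g ≡ 0 at y ∈ {2}; common: ∅.
  x = 8: f ≡ 0 at y ∈ {2, 7}; g ≡ 0 at y ∈ {4}; common: ∅.
  x = 9: f ≡ 0 at y ∈ ∅; g ≡ 0 at y ∈ {6}; common: ∅.
  x = 10: f ≡ 0 at y ∈ ∅; g ≡ 0 at y ∈ {8}; common: ∅.
Collecting: common zeros = {(0, 10), (4, 7)}, so the count is 2.
Comparison with the Bézout bound: 2 ≤ 2 = deg(f)·deg(g), as expected for curves with no common component (the bound is attained).


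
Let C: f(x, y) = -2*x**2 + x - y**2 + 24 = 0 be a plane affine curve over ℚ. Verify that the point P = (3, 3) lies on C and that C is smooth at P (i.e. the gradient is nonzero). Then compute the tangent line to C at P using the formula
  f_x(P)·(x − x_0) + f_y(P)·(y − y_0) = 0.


Tangent line at P: -11*x - 6*y + 51 = 0.

Step 1: f(3, 3) = 0, so P lies on C.
Step 2: partial derivatives
  f_x(x, y) = 1 - 4*x, f_y(x, y) = -2*y.
  f_x(P) = -11, f_y(P) = -6 (gradient nonzero, so P is smooth).
Step 3: tangent line at P: -11·(x − 3) + -6·(y − 3) = 0.
Expanding: -11*x - 6*y + 51 = 0.


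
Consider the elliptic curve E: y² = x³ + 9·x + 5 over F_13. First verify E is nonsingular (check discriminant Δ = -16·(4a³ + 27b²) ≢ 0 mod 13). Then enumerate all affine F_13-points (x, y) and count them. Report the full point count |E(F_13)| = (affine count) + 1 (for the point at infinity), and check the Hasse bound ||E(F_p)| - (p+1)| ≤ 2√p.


Affine points = {(4, 1), (4, 12), (8, 2), (8, 11), (9, 3), (9, 10), (10, 4), (10, 9)}; affine count = 8; |E(F_13)| = 9.

Discriminant check: Δ ∝ 4a³ + 27b² = 4·9³ + 27·5² = 4·729 + 27·25 ≡ 3 (mod 13). Nonzero ⇒ E is nonsingular.
For each x ∈ F_13, compute rhs = x³ + 9·x + 5 mod 13, then count y ∈ F_13 with y² ≡ rhs.
  x = 0: rhs = 5, matching y values: none (0 points).
  x = 1: rhs = 2, matching y values: none (0 points).
  x = 2: rhs = 5, matching y values: none (0 points).
  x = 3: rhs = 7, matching y values: none (0 points).
  x = 4: rhs = 1, matching y values: 1, 12 (2 points).
  x = 5: rhs = 6, matching y values: none (0 points).
  x = 6: rhs = 2, matching y values: none (0 points).
  x = 7: rhs = 8, matching y values: none (0 points).
  x = 8: rhs = 4, matching y values: 2, 11 (2 points).
  x = 9: rhs = 9, matching y values: 3, 10 (2 points).
  x = 10: rhs = 3, matching y values: 4, 9 (2 points).
  x = 11: rhs = 5, matching y values: none (0 points).
  x = 12: rhs = 8, matching y values: none (0 points).
Total affine count: 8.
Full point count |E(F_13)| = 8 + 1 = 9.
Hasse bound: |9 − (13+1)| = |-5| = 5 ≤ 2√13 ≈ 7.2111 ✓.


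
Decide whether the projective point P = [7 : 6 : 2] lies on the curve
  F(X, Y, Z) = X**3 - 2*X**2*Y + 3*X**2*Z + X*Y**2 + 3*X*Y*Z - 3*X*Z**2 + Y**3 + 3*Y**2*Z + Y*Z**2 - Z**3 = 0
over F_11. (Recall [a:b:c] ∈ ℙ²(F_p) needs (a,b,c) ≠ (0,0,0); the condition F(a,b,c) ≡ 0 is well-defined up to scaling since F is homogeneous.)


F(7,6,2) ≡ 4 (mod 11); P is NOT on the curve.

Evaluate F(7, 6, 2) term-by-term (mod 11).
  X**3 ↦ 1·343·1·1 = 343
  -2*X**2*Y ↦ -2·49·6·1 = -588
  3*X**2*Z ↦ 3·49·1·2 = 294
  X*Y**2 ↦ 1·7·36·1 = 252
  3*X*Y*Z ↦ 3·7·6·2 = 252
  -3*X*Z**2 ↦ -3·7·1·4 = -84
  Y**3 ↦ 1·1·216·1 = 216
  3*Y**2*Z ↦ 3·1·36·2 = 216
  Y*Z**2 ↦ 1·1·6·4 = 24
  -Z**3 ↦ -1·1·1·8 = -8
Sum: F(7, 6, 2) = (343) + (-588) + (294) + (252) + (252) + (-84) + (216) + (216) + (24) + (-8) = 917.
Reducing mod 11: 917 ≡ 4 (mod 11).
Since F(a, b, c) ≡ 4 ≠ 0 (mod 11), P does NOT lie on the curve.


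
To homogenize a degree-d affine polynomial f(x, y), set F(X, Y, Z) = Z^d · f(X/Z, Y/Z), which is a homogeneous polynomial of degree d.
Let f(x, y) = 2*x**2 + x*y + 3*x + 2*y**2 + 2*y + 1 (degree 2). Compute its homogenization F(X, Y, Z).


F(X, Y, Z) = 2*X**2 + X*Y + 3*X*Z + 2*Y**2 + 2*Y*Z + Z**2

deg(f) = 2.
Substitute x = X/Z, y = Y/Z into f, then multiply by Z^2.
  monomial 2·x^2·y^0 ↦ 2·X^2·Y^0·Z^0.
  monomial 1·x^1·y^1 ↦ 1·X^1·Y^1·Z^0.
  monomial 3·x^1·y^0 ↦ 3·X^1·Y^0·Z^1.
  monomial 2·x^0·y^2 ↦ 2·X^0·Y^2·Z^0.
  monomial 2·x^0·y^1 ↦ 2·X^0·Y^1·Z^1.
  monomial 1·x^0·y^0 ↦ 1·X^0·Y^0·Z^2.
Collecting: F(X, Y, Z) = 2*X**2 + X*Y + 3*X*Z + 2*Y**2 + 2*Y*Z + Z**2.


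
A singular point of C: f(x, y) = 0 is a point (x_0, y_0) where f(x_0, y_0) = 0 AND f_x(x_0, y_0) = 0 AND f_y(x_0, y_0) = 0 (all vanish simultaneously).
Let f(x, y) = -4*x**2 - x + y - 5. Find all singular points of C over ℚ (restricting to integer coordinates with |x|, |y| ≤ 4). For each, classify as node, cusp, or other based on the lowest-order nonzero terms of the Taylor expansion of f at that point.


No singular points in the scanned grid; C is smooth there.

Compute partial derivatives:
  f_x = -8*x - 1.
  f_y = 1.
f_y = 1 is a nonzero constant, so f_y never vanishes: no point (x, y) can satisfy f = f_x = f_y = 0. In particular no (x, y) ∈ {−4, ..., 4}² is singular; the curve is smooth.


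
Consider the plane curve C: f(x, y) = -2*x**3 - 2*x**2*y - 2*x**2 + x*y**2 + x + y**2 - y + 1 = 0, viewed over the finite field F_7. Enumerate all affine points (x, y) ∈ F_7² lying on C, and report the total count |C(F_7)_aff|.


Affine F_7-points: {(0, 3), (0, 5), (1, 2), (1, 3), (2, 0), (2, 3), (3, 5), (5, 0), (5, 5), (6, 0)}; count = 10.

For each of the 49 pairs (x, y) ∈ F_7², evaluate f(x, y) mod 7. Record the zeros.
  x = 0: [0↦1, 1↦1, 2↦3, 3↦0, 4↦6, 5↦0, 6↦3]  zeros at y ∈ {3, 5}
  x = 1: [0↦5, 1↦4, 2↦0, 3↦0, 4↦4, 5↦5, 6↦3]  zeros at y ∈ {2, 3}
  x = 2: [0↦0, 1↦1, 2↦1, 3↦0, 4↦5, 5↦2, 6↦5]  zeros at y ∈ {0, 3}
  x = 3: [0↦2, 1↦1, 2↦1, 3↦2, 4↦4, 5↦0, 6↦4]  zeros at y ∈ {5}
  x = 4: [0↦6, 1↦6, 2↦2, 3↦1, 4↦3, 5↦1, 6↦2]  zeros at y ∈ ∅
  x = 5: [0↦0, 1↦4, 2↦6, 3↦6, 4↦4, 5↦0, 6↦1]  zeros at y ∈ {0, 5}
  x = 6: [0↦0, 1↦4, 2↦1, 3↦5, 4↦2, 5↦6, 6↦3]  zeros at y ∈ {0}
Collecting zeros: affine points = {(0, 3), (0, 5), (1, 2), (1, 3), (2, 0), (2, 3), (3, 5), (5, 0), (5, 5), (6, 0)}.
Total count |C(F_7)_aff| = 10.


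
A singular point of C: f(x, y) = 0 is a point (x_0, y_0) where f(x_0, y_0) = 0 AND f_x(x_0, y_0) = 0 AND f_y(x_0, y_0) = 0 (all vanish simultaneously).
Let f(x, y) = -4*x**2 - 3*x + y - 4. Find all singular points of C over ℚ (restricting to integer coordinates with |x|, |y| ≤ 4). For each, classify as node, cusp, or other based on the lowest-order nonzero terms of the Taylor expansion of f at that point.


No singular points in the scanned grid; C is smooth there.

Compute partial derivatives:
  f_x = -8*x - 3.
  f_y = 1.
f_y = 1 is a nonzero constant, so f_y never vanishes: no point (x, y) can satisfy f = f_x = f_y = 0. In particular no (x, y) ∈ {−4, ..., 4}² is singular; the curve is smooth.


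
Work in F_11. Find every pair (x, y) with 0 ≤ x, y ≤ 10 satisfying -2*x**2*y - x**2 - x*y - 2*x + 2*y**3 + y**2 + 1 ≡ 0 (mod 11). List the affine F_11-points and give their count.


Affine F_11-points: {(0, 8), (0, 9), (0, 10), (1, 10), (2, 8), (5, 4), (8, 5), (9, 4)}; count = 8.

For each of the 121 pairs (x, y) ∈ F_11², evaluate f(x, y) mod 11. Record the zeros.
  x = 0: [0↦1, 1↦4, 2↦10, 3↦9, 4↦2, 5↦1, 6↦7, 7↦10, 8↦0, 9↦0, 10↦0]  zeros at y ∈ {8, 9, 10}
  x = 1: [0↦9, 1↦9, 2↦1, 3↦8, 4↦9, 5↦5, 6↦8, 7↦8, 8↦6, 9↦3, 10↦0]  zeros at y ∈ {10}
  x = 2: [0↦4, 1↦8, 2↦4, 3↦4, 4↦9, 5↦9, 6↦5, 7↦9, 8↦0, 9↦1, 10↦2]  zeros at y ∈ {8}
  x = 3: [0↦8, 1↦1, 2↦8, 3↦8, 4↦2, 5↦2, 6↦9, 7↦2, 8↦4, 9↦5, 10↦6]  zeros at y ∈ ∅
  x = 4: [0↦10, 1↦10, 2↦2, 3↦9, 4↦10, 5↦6, 6↦9, 7↦9, 8↦7, 9↦4, 10↦1]  zeros at y ∈ ∅
  x = 5: [0↦10, 1↦2, 2↦8, 3↦7, 4↦0, 5↦10, 6↦5, 7↦8, 8↦9, 9↦9, 10↦9]  zeros at y ∈ {4}
  x = 6: [0↦8, 1↦10, 2↦4, 3↦2, 4↦5, 5↦3, 6↦8, 7↦10, 8↦10, 9↦9, 10↦8]  zeros at y ∈ ∅
  x = 7: [0↦4, 1↦1, 2↦1, 3↦5, 4↦3, 5↦7, 6↦7, 7↦4, 8↦10, 9↦4, 10↦9]  zeros at y ∈ ∅
  x = 8: [0↦9, 1↦8, 2↦10, 3↦5, 4↦5, 5↦0, 6↦2, 7↦1, 8↦9, 9↦5, 10↦1]  zeros at y ∈ {5}
  x = 9: [0↦1, 1↦9, 2↦9, 3↦2, 4↦0, 5↦4, 6↦4, 7↦1, 8↦7, 9↦1, 10↦6]  zeros at y ∈ {4}
  x = 10: [0↦2, 1↦4, 2↦9, 3↦7, 4↦10, 5↦8, 6↦2, 7↦4, 8↦4, 9↦3, 10↦2]  zeros at y ∈ ∅
Collecting zeros: affine points = {(0, 8), (0, 9), (0, 10), (1, 10), (2, 8), (5, 4), (8, 5), (9, 4)}.
Total count |C(F_11)_aff| = 8.


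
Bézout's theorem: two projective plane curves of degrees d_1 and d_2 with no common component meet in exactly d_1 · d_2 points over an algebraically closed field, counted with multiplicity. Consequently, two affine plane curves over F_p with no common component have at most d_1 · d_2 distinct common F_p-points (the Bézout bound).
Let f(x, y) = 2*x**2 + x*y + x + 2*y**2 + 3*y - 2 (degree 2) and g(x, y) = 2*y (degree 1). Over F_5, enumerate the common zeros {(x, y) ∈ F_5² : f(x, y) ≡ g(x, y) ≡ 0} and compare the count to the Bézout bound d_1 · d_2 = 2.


Common zeros: ∅; count = 0; Bézout bound = 2.

deg(f) = 2, deg(g) = 1, so Bézout bound = 2.
Scan x ∈ F_5. For each x, list the y ∈ F_5 with f(x, y) ≡ 0 and those with g(x, y) ≡ 0 (mod 5); the common zeros in that column are the intersection.
  x = 0: f ≡ 0 at y ∈ {3}; g ≡ 0 at y ∈ {0}; common: ∅.
  x = 1: f ≡ 0 at y ∈ ∅; g ≡ 0 at y ∈ {0}; common: ∅.
  x = 2: f ≡ 0 at y ∈ {1, 4}; g ≡ 0 at y ∈ {0}; common: ∅.
  x = 3: f ≡ 0 at y ∈ {3, 4}; g ≡ 0 at y ∈ {0}; common: ∅.
  x = 4: f ≡ 0 at y ∈ ∅; g ≡ 0 at y ∈ {0}; common: ∅.
Collecting: common zeros = ∅, so the count is 0.
Comparison with the Bézout bound: 0 ≤ 2 = deg(f)·deg(g), as expected for curves with no common component (the affine F_5-count falls short of the bound because intersections may lie at infinity, over extension fields, or carry multiplicity).


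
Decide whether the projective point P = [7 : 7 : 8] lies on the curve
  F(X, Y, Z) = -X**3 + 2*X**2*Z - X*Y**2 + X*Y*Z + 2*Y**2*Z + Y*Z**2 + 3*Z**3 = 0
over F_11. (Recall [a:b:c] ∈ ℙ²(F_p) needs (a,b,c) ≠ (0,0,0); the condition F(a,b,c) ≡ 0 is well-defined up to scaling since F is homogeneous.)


F(7,7,8) ≡ 2 (mod 11); P is NOT on the curve.

Evaluate F(7, 7, 8) term-by-term (mod 11).
  -X**3 ↦ -1·343·1·1 = -343
  2*X**2*Z ↦ 2·49·1·8 = 784
  -X*Y**2 ↦ -1·7·49·1 = -343
  X*Y*Z ↦ 1·7·7·8 = 392
  2*Y**2*Z ↦ 2·1·49·8 = 784
  Y*Z**2 ↦ 1·1·7·64 = 448
  3*Z**3 ↦ 3·1·1·512 = 1536
Sum: F(7, 7, 8) = (-343) + (784) + (-343) + (392) + (784) + (448) + (1536) = 3258.
Reducing mod 11: 3258 ≡ 2 (mod 11).
Since F(a, b, c) ≡ 2 ≠ 0 (mod 11), P does NOT lie on the curve.


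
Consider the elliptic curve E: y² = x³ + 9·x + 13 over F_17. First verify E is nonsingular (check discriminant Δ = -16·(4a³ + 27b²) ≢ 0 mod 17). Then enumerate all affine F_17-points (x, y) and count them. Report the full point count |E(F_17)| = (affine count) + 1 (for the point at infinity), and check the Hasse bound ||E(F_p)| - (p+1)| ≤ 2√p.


Affine points = {(0, 8), (0, 9), (3, 4), (3, 13), (5, 8), (5, 9), (8, 6), (8, 11), (10, 7), (10, 10), (11, 7), (11, 10), (12, 8), (12, 9), (13, 7), (13, 10), (15, 2), (15, 15)}; affine count = 18; |E(F_17)| = 19.

Discriminant check: Δ ∝ 4a³ + 27b² = 4·9³ + 27·13² = 4·729 + 27·169 ≡ 16 (mod 17). Nonzero ⇒ E is nonsingular.
For each x ∈ F_17, compute rhs = x³ + 9·x + 13 mod 17, then count y ∈ F_17 with y² ≡ rhs.
  x = 0: rhs = 13, matching y values: 8, 9 (2 points).
  x = 1: rhs = 6, matching y values: none (0 points).
  x = 2: rhs = 5, matching y values: none (0 points).
  x = 3: rhs = 16, matching y values: 4, 13 (2 points).
  x = 4: rhs = 11, matching y values: none (0 points).
  x = 5: rhs = 13, matching y values: 8, 9 (2 points).
  x = 6: rhs = 11, matching y values: none (0 points).
  x = 7: rhs = 11, matching y values: none (0 points).
  x = 8: rhs = 2, matching y values: 6, 11 (2 points).
  x = 9: rhs = 7, matching y values: none (0 points).
  x = 10: rhs = 15, matching y values: 7, 10 (2 points).
  x = 11: rhs = 15, matching y values: 7, 10 (2 points).
  x = 12: rhs = 13, matching y values: 8, 9 (2 points).
  x = 13: rhs = 15, matching y values: 7, 10 (2 points).
  x = 14: rhs = 10, matching y values: none (0 points).
  x = 15: rhs = 4, matching y values: 2, 15 (2 points).
  x = 16: rhs = 3, matching y values: none (0 points).
Total affine count: 18.
Full point count |E(F_17)| = 18 + 1 = 19.
Hasse bound: |19 − (17+1)| = |1| = 1 ≤ 2√17 ≈ 8.2462 ✓.


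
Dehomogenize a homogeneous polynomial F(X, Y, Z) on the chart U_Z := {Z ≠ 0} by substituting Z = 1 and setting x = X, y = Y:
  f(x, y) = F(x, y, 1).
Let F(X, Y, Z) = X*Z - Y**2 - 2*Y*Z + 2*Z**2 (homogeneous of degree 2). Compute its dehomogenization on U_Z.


f(x, y) = x - y**2 - 2*y + 2

On U_Z we set Z = 1. Each monomial c·X^i·Y^j·Z^k in F becomes c·x^i·y^j·1^k = c·x^i·y^j.
Substituting Z = 1: F(X, Y, 1) = x - y**2 - 2*y + 2.
Note: deg(f) ≤ deg(F) = 2; strict inequality happens when F is divisible by Z (lost terms).


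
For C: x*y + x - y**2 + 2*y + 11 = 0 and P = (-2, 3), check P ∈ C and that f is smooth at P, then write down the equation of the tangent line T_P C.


Tangent line at P: 4*x - 6*y + 26 = 0.

Step 1: f(-2, 3) = 0, so P lies on C.
Step 2: partial derivatives
  f_x(x, y) = y + 1, f_y(x, y) = x - 2*y + 2.
  f_x(P) = 4, f_y(P) = -6 (gradient nonzero, so P is smooth).
Step 3: tangent line at P: 4·(x − -2) + -6·(y − 3) = 0.
Expanding: 4*x - 6*y + 26 = 0.


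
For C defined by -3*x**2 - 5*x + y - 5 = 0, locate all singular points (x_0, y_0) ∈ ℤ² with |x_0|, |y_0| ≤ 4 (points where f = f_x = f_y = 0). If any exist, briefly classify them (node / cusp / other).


No singular points in the scanned grid; C is smooth there.

Compute partial derivatives:
  f_x = -6*x - 5.
  f_y = 1.
f_y = 1 is a nonzero constant, so f_y never vanishes: no point (x, y) can satisfy f = f_x = f_y = 0. In particular no (x, y) ∈ {−4, ..., 4}² is singular; the curve is smooth.


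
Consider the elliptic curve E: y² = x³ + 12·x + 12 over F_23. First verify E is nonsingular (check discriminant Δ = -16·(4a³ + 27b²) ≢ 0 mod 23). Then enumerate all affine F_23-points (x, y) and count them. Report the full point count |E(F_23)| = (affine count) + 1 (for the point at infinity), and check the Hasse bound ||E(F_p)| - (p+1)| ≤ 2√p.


Affine points = {(0, 9), (0, 14), (1, 5), (1, 18), (3, 11), (3, 12), (4, 3), (4, 20), (5, 6), (5, 17), (6, 1), (6, 22), (7, 5), (7, 18), (11, 7), (11, 16), (14, 7), (14, 16), (15, 5), (15, 18), (17, 0), (20, 8), (20, 15), (21, 7), (21, 16)}; affine count = 25; |E(F_23)| = 26.

Discriminant check: Δ ∝ 4a³ + 27b² = 4·12³ + 27·12² = 4·1728 + 27·144 ≡ 13 (mod 23). Nonzero ⇒ E is nonsingular.
For each x ∈ F_23, compute rhs = x³ + 12·x + 12 mod 23, then count y ∈ F_23 with y² ≡ rhs.
  x = 0: rhs = 12, matching y values: 9, 14 (2 points).
  x = 1: rhs = 2, matching y values: 5, 18 (2 points).
  x = 2: rhs = 21, matching y values: none (0 points).
  x = 3: rhs = 6, matching y values: 11, 12 (2 points).
  x = 4: rhs = 9, matching y values: 3, 20 (2 points).
  x = 5: rhs = 13, matching y values: 6, 17 (2 points).
  x = 6: rhs = 1, matching y values: 1, 22 (2 points).
  x = 7: rhs = 2, matching y values: 5, 18 (2 points).
  x = 8: rhs = 22, matching y values: none (0 points).
  x = 9: rhs = 21, matching y values: none (0 points).
  x = 10: rhs = 5, matching y values: none (0 points).
  x = 11: rhs = 3, matching y values: 7, 16 (2 points).
  x = 12: rhs = 21, matching y values: none (0 points).
  x = 13: rhs = 19, matching y values: none (0 points).
  x = 14: rhs = 3, matching y values: 7, 16 (2 points).
  x = 15: rhs = 2, matching y values: 5, 18 (2 points).
  x = 16: rhs = 22, matching y values: none (0 points).
  x = 17: rhs = 0, matching y values: 0 (1 points).
  x = 18: rhs = 11, matching y values: none (0 points).
  x = 19: rhs = 15, matching y values: none (0 points).
  x = 20: rhs = 18, matching y values: 8, 15 (2 points).
  x = 21: rhs = 3, matching y values: 7, 16 (2 points).
  x = 22: rhs = 22, matching y values: none (0 points).
Total affine count: 25.
Full point count |E(F_23)| = 25 + 1 = 26.
Hasse bound: |26 − (23+1)| = |2| = 2 ≤ 2√23 ≈ 9.5917 ✓.


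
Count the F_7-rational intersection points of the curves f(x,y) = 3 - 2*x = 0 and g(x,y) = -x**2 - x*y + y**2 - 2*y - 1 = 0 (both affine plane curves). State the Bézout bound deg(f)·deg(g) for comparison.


Common zeros: ∅; count = 0; Bézout bound = 2.

deg(f) = 1, deg(g) = 2, so Bézout bound = 2.
Scan x ∈ F_7. For each x, list the y ∈ F_7 with f(x, y) ≡ 0 and those with g(x, y) ≡ 0 (mod 7); the common zeros in that column are the intersection.
  x = 0: f ≡ 0 at y ∈ ∅; g ≡ 0 at y ∈ {4, 5}; common: ∅.
  x = 1: f ≡ 0 at y ∈ ∅; g ≡ 0 at y ∈ ∅; common: ∅.
  x = 2: f ≡ 0 at y ∈ ∅; g ≡ 0 at y ∈ {5, 6}; common: ∅.
  x = 3: f ≡ 0 at y ∈ ∅; g ≡ 0 at y ∈ {1, 4}; common: ∅.
  x = 4: f ≡ 0 at y ∈ ∅; g ≡ 0 at y ∈ ∅; common: ∅.
  x = 5: f ≡ 0 at y ∈ {0, 1, 2, 3, 4, 5, 6}; g ≡ 0 at y ∈ ∅; common: ∅.
  x = 6: f ≡ 0 at y ∈ ∅; g ≡ 0 at y ∈ {2, 6}; common: ∅.
Collecting: common zeros = ∅, so the count is 0.
Comparison with the Bézout bound: 0 ≤ 2 = deg(f)·deg(g), as expected for curves with no common component (the affine F_7-count falls short of the bound because intersections may lie at infinity, over extension fields, or carry multiplicity).


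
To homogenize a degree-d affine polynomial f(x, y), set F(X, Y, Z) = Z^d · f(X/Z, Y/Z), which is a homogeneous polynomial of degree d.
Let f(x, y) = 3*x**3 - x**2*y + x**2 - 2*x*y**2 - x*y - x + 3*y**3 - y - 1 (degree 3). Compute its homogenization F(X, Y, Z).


F(X, Y, Z) = 3*X**3 - X**2*Y + X**2*Z - 2*X*Y**2 - X*Y*Z - X*Z**2 + 3*Y**3 - Y*Z**2 - Z**3

deg(f) = 3.
Substitute x = X/Z, y = Y/Z into f, then multiply by Z^3.
  monomial 3·x^3·y^0 ↦ 3·X^3·Y^0·Z^0.
  monomial -1·x^2·y^1 ↦ -1·X^2·Y^1·Z^0.
  monomial 1·x^2·y^0 ↦ 1·X^2·Y^0·Z^1.
  monomial -2·x^1·y^2 ↦ -2·X^1·Y^2·Z^0.
  monomial -1·x^1·y^1 ↦ -1·X^1·Y^1·Z^1.
  monomial -1·x^1·y^0 ↦ -1·X^1·Y^0·Z^2.
  monomial 3·x^0·y^3 ↦ 3·X^0·Y^3·Z^0.
  monomial -1·x^0·y^1 ↦ -1·X^0·Y^1·Z^2.
  monomial -1·x^0·y^0 ↦ -1·X^0·Y^0·Z^3.
Collecting: F(X, Y, Z) = 3*X**3 - X**2*Y + X**2*Z - 2*X*Y**2 - X*Y*Z - X*Z**2 + 3*Y**3 - Y*Z**2 - Z**3.


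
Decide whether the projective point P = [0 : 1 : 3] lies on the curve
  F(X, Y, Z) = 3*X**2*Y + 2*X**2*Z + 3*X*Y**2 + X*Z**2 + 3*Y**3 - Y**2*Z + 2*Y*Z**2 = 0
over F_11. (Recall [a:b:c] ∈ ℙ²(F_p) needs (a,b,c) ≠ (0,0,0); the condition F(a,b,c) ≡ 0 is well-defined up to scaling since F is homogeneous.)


F(0,1,3) ≡ 7 (mod 11); P is NOT on the curve.

Evaluate F(0, 1, 3) term-by-term (mod 11).
  3*X**2*Y ↦ 3·0·1·1 = 0
  2*X**2*Z ↦ 2·0·1·3 = 0
  3*X*Y**2 ↦ 3·0·1·1 = 0
  X*Z**2 ↦ 1·0·1·9 = 0
  3*Y**3 ↦ 3·1·1·1 = 3
  -Y**2*Z ↦ -1·1·1·3 = -3
  2*Y*Z**2 ↦ 2·1·1·9 = 18
Sum: F(0, 1, 3) = (0) + (0) + (0) + (0) + (3) + (-3) + (18) = 18.
Reducing mod 11: 18 ≡ 7 (mod 11).
Since F(a, b, c) ≡ 7 ≠ 0 (mod 11), P does NOT lie on the curve.


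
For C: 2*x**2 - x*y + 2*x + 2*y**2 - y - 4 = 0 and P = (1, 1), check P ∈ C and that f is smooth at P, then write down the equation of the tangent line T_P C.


Tangent line at P: 5*x + 2*y - 7 = 0.

Step 1: f(1, 1) = 0, so P lies on C.
Step 2: partial derivatives
  f_x(x, y) = 4*x - y + 2, f_y(x, y) = -x + 4*y - 1.
  f_x(P) = 5, f_y(P) = 2 (gradient nonzero, so P is smooth).
Step 3: tangent line at P: 5·(x − 1) + 2·(y − 1) = 0.
Expanding: 5*x + 2*y - 7 = 0.


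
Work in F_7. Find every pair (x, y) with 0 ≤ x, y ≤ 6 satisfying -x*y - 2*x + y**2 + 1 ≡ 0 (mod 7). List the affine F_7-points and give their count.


Affine F_7-points: {(2, 3), (2, 6), (3, 1), (3, 2), (4, 0), (4, 4)}; count = 6.

For each of the 49 pairs (x, y) ∈ F_7², evaluate f(x, y) mod 7. Record the zeros.
  x = 0: [0↦1, 1↦2, 2↦5, 3↦3, 4↦3, 5↦5, 6↦2]  zeros at y ∈ ∅
  x = 1: [0↦6, 1↦6, 2↦1, 3↦5, 4↦4, 5↦5, 6↦1]  zeros at y ∈ ∅
  x = 2: [0↦4, 1↦3, 2↦4, 3↦0, 4↦5, 5↦5, 6↦0]  zeros at y ∈ {3, 6}
  x = 3: [0↦2, 1↦0, 2↦0, 3↦2, 4↦6, 5↦5, 6↦6]  zeros at y ∈ {1, 2}
  x = 4: [0↦0, 1↦4, 2↦3, 3↦4, 4↦0, 5↦5, 6↦5]  zeros at y ∈ {0, 4}
  x = 5: [0↦5, 1↦1, 2↦6, 3↦6, 4↦1, 5↦5, 6↦4]  zeros at y ∈ ∅
  x = 6: [0↦3, 1↦5, 2↦2, 3↦1, 4↦2, 5↦5, 6↦3]  zeros at y ∈ ∅
Collecting zeros: affine points = {(2, 3), (2, 6), (3, 1), (3, 2), (4, 0), (4, 4)}.
Total count |C(F_7)_aff| = 6.


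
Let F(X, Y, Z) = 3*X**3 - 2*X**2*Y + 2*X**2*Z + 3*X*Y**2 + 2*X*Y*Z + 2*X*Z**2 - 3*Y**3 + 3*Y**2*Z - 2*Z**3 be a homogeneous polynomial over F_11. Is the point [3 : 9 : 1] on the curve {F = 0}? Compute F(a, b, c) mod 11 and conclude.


F(3,9,1) ≡ 1 (mod 11); P is NOT on the curve.

Evaluate F(3, 9, 1) term-by-term (mod 11).
  3*X**3 ↦ 3·27·1·1 = 81
  -2*X**2*Y ↦ -2·9·9·1 = -162
  2*X**2*Z ↦ 2·9·1·1 = 18
  3*X*Y**2 ↦ 3·3·81·1 = 729
  2*X*Y*Z ↦ 2·3·9·1 = 54
  2*X*Z**2 ↦ 2·3·1·1 = 6
  -3*Y**3 ↦ -3·1·729·1 = -2187
  3*Y**2*Z ↦ 3·1·81·1 = 243
  -2*Z**3 ↦ -2·1·1·1 = -2
Sum: F(3, 9, 1) = (81) + (-162) + (18) + (729) + (54) + (6) + (-2187) + (243) + (-2) = -1220.
Reducing mod 11: -1220 ≡ 1 (mod 11).
Since F(a, b, c) ≡ 1 ≠ 0 (mod 11), P does NOT lie on the curve.


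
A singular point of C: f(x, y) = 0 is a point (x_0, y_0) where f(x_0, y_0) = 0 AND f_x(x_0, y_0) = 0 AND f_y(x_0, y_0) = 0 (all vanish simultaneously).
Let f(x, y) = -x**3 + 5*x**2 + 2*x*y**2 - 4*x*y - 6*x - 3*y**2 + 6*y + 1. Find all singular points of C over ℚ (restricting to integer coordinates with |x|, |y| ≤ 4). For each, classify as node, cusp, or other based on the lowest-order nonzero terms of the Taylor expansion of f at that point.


Singular points: {(2, 1)}; classification: node.

Compute partial derivatives:
  f_x = -3*x**2 + 10*x + 2*y**2 - 4*y - 6.
  f_y = 4*x*y - 4*x - 6*y + 6.
Scan x_0 ∈ {−4, ..., 4}. For each x_0, f_y(x_0, y) is a polynomial in y; find its integer roots y ∈ {−4, ..., 4}, then test f_x and f at those candidates.
  x = -4: f_y(-4, y) = 22 - 22*y; vanishes at y ∈ {1}. (-4, 1): f_x = -96 ≠ 0.
  x = -3: f_y(-3, y) = 18 - 18*y; vanishes at y ∈ {1}. (-3, 1): f_x = -65 ≠ 0.
  x = -2: f_y(-2, y) = 14 - 14*y; vanishes at y ∈ {1}. (-2, 1): f_x = -40 ≠ 0.
  x = -1: f_y(-1, y) = 10 - 10*y; vanishes at y ∈ {1}. (-1, 1): f_x = -21 ≠ 0.
  x = 0: f_y(0, y) = 6 - 6*y; vanishes at y ∈ {1}. (0, 1): f_x = -8 ≠ 0.
  x = 1: f_y(1, y) = 2 - 2*y; vanishes at y ∈ {1}. (1, 1): f_x = -1 ≠ 0.
  x = 2: f_y(2, y) = 2*y - 2; vanishes at y ∈ {1}. (2, 1): f_x = 0, f = 0 — SINGULAR.
  x = 3: f_y(3, y) = 6*y - 6; vanishes at y ∈ {1}. (3, 1): f_x = -5 ≠ 0.
  x = 4: f_y(4, y) = 10*y - 10; vanishes at y ∈ {1}. (4, 1): f_x = -16 ≠ 0.
Only singular point on the grid: (2, 1).
Classify: substitute x = 2 + u, y = 1 + v and expand: f = -u**3 - u**2 + 2*u*v**2 + v**2.
No constant or linear terms (consistent with a singular point). Quadratic part: -u**2 + v**2. Cubic part: -u**3 + 2*u*v**2.
The quadratic part v**2 - u**2 = (v − u)(v + u) splits into two distinct linear factors, so there are two distinct tangent lines y − 1 = ±(x − 2) — this is a node (ordinary double point).
Classification: node.


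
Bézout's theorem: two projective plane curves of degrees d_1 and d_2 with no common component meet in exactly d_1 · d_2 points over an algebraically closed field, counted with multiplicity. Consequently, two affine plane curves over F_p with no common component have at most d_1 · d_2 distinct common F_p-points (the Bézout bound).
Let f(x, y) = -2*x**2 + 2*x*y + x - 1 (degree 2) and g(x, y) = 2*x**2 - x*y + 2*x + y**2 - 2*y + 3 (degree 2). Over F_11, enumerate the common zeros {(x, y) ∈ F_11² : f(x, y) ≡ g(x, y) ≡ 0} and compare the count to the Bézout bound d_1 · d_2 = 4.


Common zeros: {(3, 10)}; count = 1; Bézout bound = 4.

deg(f) = 2, deg(g) = 2, so Bézout bound = 4.
Scan x ∈ F_11. For each x, list the y ∈ F_11 with f(x, y) ≡ 0 and those with g(x, y) ≡ 0 (mod 11); the common zeros in that column are the intersection.
  x = 0: f ≡ 0 at y ∈ ∅; g ≡ 0 at y ∈ {4, 9}; common: ∅.
  x = 1: f ≡ 0 at y ∈ {1}; g ≡ 0 at y ∈ {4, 10}; common: ∅.
  x = 2: f ≡ 0 at y ∈ {10}; g ≡ 0 at y ∈ {2}; common: ∅.
  x = 3: f ≡ 0 at y ∈ {10}; g ≡ 0 at y ∈ {6, 10}; common: {10}.
  x = 4: f ≡ 0 at y ∈ {5}; g ≡ 0 at y ∈ ∅; common: ∅.
  x = 5: f ≡ 0 at y ∈ {9}; g ≡ 0 at y ∈ ∅; common: ∅.
  x = 6: f ≡ 0 at y ∈ {1}; g ≡ 0 at y ∈ ∅; common: ∅.
  x = 7: f ≡ 0 at y ∈ {5}; g ≡ 0 at y ∈ ∅; common: ∅.
  x = 8: f ≡ 0 at y ∈ {0}; g ≡ 0 at y ∈ ∅; common: ∅.
  x = 9: f ≡ 0 at y ∈ {0}; g ≡ 0 at y ∈ {2, 9}; common: ∅.
  x = 10: f ≡ 0 at y ∈ {9}; g ≡ 0 at y ∈ {6}; common: ∅.
Collecting: common zeros = {(3, 10)}, so the count is 1.
Comparison with the Bézout bound: 1 ≤ 4 = deg(f)·deg(g), as expected for curves with no common component (the affine F_11-count falls short of the bound because intersections may lie at infinity, over extension fields, or carry multiplicity).
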